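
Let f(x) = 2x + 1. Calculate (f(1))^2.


9


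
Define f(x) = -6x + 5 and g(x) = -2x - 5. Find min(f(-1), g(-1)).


f(-1) = 11
g(-1) = -3
min = -3

-3


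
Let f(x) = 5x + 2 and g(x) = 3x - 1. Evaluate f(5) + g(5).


f(5) = 27
g(5) = 14
Sum = 41

41


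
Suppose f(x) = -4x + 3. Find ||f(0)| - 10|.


7


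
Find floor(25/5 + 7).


25/5 = 5
5 + 7 = 12
floor(12) = 12

12


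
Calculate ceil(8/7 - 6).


8/7 = 1.1429
1.1429 - 6 = -4.8571
ceil(-4.8571) = -4

-4


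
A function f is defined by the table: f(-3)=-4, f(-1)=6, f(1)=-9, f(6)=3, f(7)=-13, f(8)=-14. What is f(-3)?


Reading from the table at x = -3

-4


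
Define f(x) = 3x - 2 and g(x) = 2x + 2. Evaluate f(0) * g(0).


f(0) = -2
g(0) = 2
Product = -4

-4


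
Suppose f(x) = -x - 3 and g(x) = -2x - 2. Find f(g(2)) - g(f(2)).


f(g(2)) = 3
g(f(2)) = 8
Difference = -5

-5


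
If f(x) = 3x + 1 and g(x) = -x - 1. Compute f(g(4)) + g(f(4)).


f(g(4)) = -14
g(f(4)) = -14
Sum = -28

-28


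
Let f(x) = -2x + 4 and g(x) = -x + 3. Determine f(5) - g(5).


f(5) = -6
g(5) = -2
Difference = -4

-4


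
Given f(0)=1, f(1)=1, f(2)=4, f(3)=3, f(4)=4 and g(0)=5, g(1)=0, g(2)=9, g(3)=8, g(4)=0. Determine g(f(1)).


f(1) = 1
g(1) = 0

0


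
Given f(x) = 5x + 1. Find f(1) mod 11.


6


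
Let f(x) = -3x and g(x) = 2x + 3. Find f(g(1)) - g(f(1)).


f(g(1)) = -15
g(f(1)) = -3
Difference = -12

-12


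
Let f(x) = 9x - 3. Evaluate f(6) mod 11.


f(6) = 51
51 mod 11 = 7

7


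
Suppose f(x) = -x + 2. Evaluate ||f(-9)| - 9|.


f(-9) = 11
|11| = 11
|11 - 9| = 2

2


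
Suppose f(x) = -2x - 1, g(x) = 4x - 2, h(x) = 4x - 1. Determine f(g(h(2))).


h(2) = 7
g(7) = 26
f(26) = -53

-53


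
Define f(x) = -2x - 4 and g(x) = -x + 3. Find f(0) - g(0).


f(0) = -4
g(0) = 3
Difference = -7

-7


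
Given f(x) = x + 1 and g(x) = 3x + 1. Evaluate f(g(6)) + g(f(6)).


f(g(6)) = 20
g(f(6)) = 22
Sum = 42

42


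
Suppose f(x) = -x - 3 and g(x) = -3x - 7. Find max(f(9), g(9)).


f(9) = -12
g(9) = -34
max = -12

-12


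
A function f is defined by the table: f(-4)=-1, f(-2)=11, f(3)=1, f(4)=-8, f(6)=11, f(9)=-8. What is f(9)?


-8


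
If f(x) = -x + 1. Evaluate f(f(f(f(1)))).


f(1) = 0
f(0) = 1
f(1) = 0
f(0) = 1

1


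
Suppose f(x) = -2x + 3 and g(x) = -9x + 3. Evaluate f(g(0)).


g(0) = 3
f(3) = -3

-3


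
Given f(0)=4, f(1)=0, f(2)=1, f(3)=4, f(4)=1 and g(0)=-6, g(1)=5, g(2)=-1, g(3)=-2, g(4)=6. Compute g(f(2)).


f(2) = 1
g(1) = 5

5


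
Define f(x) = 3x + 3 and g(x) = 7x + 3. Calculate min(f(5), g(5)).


18


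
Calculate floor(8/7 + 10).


8/7 = 1.1429
1.1429 + 10 = 11.1429
floor(11.1429) = 11

11


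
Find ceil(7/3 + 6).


7/3 = 2.3333
2.3333 + 6 = 8.3333
ceil(8.3333) = 9

9


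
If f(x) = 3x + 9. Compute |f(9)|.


f(9) = 36
|36| = 36

36


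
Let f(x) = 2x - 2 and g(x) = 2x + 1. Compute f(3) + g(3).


f(3) = 4
g(3) = 7
Sum = 11

11


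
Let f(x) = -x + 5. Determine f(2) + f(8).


f(2) = 3
f(8) = -3
Sum = 0

0


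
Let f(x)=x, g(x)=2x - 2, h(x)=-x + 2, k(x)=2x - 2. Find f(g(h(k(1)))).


2


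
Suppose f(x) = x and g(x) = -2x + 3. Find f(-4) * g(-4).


f(-4) = -4
g(-4) = 11
Product = -44

-44


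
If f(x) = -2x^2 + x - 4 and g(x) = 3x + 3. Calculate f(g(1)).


g(1) = 6
f(6) = (-2)*(6)^2 + 1*(6) - 4 = -70

-70


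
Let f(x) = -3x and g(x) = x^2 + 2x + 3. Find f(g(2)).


g(2) = 11
f(11) = -33

-33


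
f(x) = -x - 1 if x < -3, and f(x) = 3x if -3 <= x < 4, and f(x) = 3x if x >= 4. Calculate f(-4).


-4 satisfies x < -3
f(-4) = 3

3


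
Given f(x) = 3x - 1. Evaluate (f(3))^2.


f(3) = 8
(8)^2 = 64

64


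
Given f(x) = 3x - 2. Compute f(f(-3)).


f(-3) = -11
f(-11) = -35

-35


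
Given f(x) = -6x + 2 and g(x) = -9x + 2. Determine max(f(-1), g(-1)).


f(-1) = 8
g(-1) = 11
max = 11

11


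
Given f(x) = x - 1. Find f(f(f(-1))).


f(-1) = -2
f(-2) = -3
f(-3) = -4

-4


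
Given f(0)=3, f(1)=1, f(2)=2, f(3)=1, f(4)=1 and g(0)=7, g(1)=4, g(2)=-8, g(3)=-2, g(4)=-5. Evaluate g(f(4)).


4


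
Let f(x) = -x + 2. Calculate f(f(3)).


f(3) = -1
f(-1) = 3

3


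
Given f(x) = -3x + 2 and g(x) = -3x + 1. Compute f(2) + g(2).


f(2) = -4
g(2) = -5
Sum = -9

-9


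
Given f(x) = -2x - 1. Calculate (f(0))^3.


f(0) = -1
(-1)^3 = -1

-1


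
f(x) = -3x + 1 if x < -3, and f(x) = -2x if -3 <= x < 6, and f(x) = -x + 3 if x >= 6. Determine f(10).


10 satisfies x >= 6
f(10) = -7

-7


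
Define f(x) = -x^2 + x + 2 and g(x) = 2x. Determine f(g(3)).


g(3) = 6
f(6) = (-1)*(6)^2 + 1*(6) + 2 = -28

-28


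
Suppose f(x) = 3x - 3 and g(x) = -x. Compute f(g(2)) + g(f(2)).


f(g(2)) = -9
g(f(2)) = -3
Sum = -12

-12


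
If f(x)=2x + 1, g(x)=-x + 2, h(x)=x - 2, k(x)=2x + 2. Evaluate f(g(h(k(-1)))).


k(-1) = 0
h(0) = -2
g(-2) = 4
f(4) = 9

9


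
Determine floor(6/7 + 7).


6/7 = 0.8571
0.8571 + 7 = 7.8571
floor(7.8571) = 7

7


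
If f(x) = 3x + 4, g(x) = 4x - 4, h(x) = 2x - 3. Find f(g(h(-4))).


h(-4) = -11
g(-11) = -48
f(-48) = -140

-140


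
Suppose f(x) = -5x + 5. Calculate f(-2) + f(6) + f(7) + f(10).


f(-2) = 15
f(6) = -25
f(7) = -30
f(10) = -45
Sum = -85

-85


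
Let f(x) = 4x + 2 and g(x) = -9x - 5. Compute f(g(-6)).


g(-6) = 49
f(49) = 198

198


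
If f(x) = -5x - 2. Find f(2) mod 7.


f(2) = -12
-12 mod 7 = 2

2


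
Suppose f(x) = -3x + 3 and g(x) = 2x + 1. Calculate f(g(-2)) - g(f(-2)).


f(g(-2)) = 12
g(f(-2)) = 19
Difference = -7

-7


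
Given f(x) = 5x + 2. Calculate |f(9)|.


f(9) = 47
|47| = 47

47


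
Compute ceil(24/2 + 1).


13


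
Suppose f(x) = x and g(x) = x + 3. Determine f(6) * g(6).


f(6) = 6
g(6) = 9
Product = 54

54


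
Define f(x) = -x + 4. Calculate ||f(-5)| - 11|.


f(-5) = 9
|9| = 9
|9 - 11| = 2

2


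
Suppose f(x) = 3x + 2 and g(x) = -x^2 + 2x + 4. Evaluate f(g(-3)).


g(-3) = -11
f(-11) = -31

-31


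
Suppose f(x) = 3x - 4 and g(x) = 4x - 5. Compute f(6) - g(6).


-5


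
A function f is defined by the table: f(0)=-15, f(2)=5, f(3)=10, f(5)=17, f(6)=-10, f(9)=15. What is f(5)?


Reading from the table at x = 5

17


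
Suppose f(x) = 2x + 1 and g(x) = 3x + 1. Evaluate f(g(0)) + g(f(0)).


f(g(0)) = 3
g(f(0)) = 4
Sum = 7

7


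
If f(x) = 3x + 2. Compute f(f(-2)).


f(-2) = -4
f(-4) = -10

-10


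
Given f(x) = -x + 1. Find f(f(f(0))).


f(0) = 1
f(1) = 0
f(0) = 1

1


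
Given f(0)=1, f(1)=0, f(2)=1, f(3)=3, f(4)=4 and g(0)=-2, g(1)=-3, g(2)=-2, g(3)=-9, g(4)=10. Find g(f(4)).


f(4) = 4
g(4) = 10

10


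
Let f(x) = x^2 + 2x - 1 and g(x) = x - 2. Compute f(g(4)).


7


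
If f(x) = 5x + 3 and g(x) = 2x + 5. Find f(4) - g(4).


f(4) = 23
g(4) = 13
Difference = 10

10


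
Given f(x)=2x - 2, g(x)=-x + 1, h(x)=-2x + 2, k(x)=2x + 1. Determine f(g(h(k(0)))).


k(0) = 1
h(1) = 0
g(0) = 1
f(1) = 0

0


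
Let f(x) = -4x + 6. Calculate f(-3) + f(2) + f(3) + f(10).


-24


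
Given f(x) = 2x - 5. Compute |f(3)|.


f(3) = 1
|1| = 1

1


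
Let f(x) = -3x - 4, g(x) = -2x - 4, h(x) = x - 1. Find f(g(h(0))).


2


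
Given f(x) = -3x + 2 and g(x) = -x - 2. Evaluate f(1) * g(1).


f(1) = -1
g(1) = -3
Product = 3

3


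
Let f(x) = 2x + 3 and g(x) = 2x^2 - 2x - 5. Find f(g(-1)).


g(-1) = -1
f(-1) = 1

1


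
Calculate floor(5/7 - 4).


5/7 = 0.7143
0.7143 - 4 = -3.2857
floor(-3.2857) = -4

-4


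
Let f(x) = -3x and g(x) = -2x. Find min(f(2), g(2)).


f(2) = -6
g(2) = -4
min = -6

-6


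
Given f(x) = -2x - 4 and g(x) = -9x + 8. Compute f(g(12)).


g(12) = -100
f(-100) = 196

196


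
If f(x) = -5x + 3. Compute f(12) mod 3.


f(12) = -57
-57 mod 3 = 0

0


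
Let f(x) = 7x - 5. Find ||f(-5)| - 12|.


28


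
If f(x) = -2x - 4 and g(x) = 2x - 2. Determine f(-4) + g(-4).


f(-4) = 4
g(-4) = -10
Sum = -6

-6


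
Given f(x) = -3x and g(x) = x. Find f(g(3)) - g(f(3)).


f(g(3)) = -9
g(f(3)) = -9
Difference = 0

0


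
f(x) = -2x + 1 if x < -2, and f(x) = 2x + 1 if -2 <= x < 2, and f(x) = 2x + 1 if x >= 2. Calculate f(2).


5


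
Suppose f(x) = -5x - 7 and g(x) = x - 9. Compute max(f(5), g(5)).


f(5) = -32
g(5) = -4
max = -4

-4


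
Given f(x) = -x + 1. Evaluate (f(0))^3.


1


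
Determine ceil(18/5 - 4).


18/5 = 3.6
3.6 - 4 = -0.4
ceil(-0.4) = 0

0


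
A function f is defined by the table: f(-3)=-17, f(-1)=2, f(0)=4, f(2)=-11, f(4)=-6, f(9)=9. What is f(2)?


-11


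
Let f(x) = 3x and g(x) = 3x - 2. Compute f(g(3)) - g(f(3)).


f(g(3)) = 21
g(f(3)) = 25
Difference = -4

-4


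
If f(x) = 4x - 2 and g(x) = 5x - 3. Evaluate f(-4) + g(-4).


f(-4) = -18
g(-4) = -23
Sum = -41

-41


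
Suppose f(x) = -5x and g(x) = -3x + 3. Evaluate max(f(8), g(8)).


f(8) = -40
g(8) = -21
max = -21

-21


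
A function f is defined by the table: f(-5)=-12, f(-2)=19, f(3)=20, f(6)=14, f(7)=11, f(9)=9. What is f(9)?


Reading from the table at x = 9

9


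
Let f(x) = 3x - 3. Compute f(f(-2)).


-30


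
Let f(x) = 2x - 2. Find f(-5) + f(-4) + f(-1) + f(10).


f(-5) = -12
f(-4) = -10
f(-1) = -4
f(10) = 18
Sum = -8

-8


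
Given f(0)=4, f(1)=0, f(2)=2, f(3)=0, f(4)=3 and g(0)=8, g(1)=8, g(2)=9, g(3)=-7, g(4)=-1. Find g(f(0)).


-1


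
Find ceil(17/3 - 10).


17/3 = 5.6667
5.6667 - 10 = -4.3333
ceil(-4.3333) = -4

-4


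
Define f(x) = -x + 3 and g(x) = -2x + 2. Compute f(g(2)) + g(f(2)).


f(g(2)) = 5
g(f(2)) = 0
Sum = 5

5


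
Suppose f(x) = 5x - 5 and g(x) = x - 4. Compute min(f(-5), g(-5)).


-30


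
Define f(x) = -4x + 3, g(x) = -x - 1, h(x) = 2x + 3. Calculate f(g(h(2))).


h(2) = 7
g(7) = -8
f(-8) = 35

35


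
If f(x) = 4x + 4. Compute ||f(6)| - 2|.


f(6) = 28
|28| = 28
|28 - 2| = 26

26


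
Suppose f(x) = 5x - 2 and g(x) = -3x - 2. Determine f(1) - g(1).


f(1) = 3
g(1) = -5
Difference = 8

8


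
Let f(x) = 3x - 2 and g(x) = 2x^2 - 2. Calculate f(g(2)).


g(2) = 6
f(6) = 16

16


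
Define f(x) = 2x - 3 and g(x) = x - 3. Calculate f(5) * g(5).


f(5) = 7
g(5) = 2
Product = 14

14


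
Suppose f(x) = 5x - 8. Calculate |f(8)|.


f(8) = 32
|32| = 32

32


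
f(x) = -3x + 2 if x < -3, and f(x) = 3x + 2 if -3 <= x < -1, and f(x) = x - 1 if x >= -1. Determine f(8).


8 satisfies x >= -1
f(8) = 7

7


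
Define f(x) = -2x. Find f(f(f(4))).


f(4) = -8
f(-8) = 16
f(16) = -32

-32


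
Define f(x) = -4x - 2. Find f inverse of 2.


Solve -4x - 2 = 2
x = (2 + 2) / (-4) = -1

-1


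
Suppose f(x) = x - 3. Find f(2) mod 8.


7


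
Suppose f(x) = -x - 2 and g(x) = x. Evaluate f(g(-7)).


g(-7) = -7
f(-7) = 5

5


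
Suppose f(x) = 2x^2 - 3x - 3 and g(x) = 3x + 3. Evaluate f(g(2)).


g(2) = 9
f(9) = 2*(9)^2 - 3*(9) - 3 = 132

132


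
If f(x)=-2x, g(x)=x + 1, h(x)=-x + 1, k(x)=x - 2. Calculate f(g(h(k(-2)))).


k(-2) = -4
h(-4) = 5
g(5) = 6
f(6) = -12

-12


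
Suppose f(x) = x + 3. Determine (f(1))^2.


16


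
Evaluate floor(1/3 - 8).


1/3 = 0.3333
0.3333 - 8 = -7.6667
floor(-7.6667) = -8

-8


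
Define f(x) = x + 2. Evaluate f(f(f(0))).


f(0) = 2
f(2) = 4
f(4) = 6

6


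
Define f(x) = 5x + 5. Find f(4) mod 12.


f(4) = 25
25 mod 12 = 1

1


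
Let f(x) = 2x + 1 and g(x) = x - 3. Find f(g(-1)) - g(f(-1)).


f(g(-1)) = -7
g(f(-1)) = -4
Difference = -3

-3


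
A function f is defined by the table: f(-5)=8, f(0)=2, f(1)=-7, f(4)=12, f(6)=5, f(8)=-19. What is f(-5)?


Reading from the table at x = -5

8


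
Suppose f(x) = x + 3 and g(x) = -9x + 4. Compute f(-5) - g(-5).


f(-5) = -2
g(-5) = 49
Difference = -51

-51


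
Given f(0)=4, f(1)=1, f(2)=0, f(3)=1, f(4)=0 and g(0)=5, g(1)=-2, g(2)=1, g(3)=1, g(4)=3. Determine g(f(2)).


f(2) = 0
g(0) = 5

5


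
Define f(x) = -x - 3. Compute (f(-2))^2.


f(-2) = -1
(-1)^2 = 1

1


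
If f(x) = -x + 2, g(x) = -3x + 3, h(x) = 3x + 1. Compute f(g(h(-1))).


h(-1) = -2
g(-2) = 9
f(9) = -7

-7


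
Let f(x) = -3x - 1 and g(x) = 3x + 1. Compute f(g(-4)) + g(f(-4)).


66


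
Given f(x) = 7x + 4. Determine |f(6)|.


f(6) = 46
|46| = 46

46


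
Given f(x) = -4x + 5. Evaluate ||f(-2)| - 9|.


f(-2) = 13
|13| = 13
|13 - 9| = 4

4


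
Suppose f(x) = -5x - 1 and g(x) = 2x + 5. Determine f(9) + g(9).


-23


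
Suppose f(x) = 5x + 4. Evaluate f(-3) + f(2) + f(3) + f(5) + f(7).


90


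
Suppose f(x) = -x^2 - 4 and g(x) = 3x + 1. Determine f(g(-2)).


g(-2) = -5
f(-5) = (-1)*(-5)^2 - 4 = -29

-29


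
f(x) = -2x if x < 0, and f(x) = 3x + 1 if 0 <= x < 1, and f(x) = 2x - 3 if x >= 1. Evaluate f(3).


3 satisfies x >= 1
f(3) = 3

3


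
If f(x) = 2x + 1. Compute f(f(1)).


f(1) = 3
f(3) = 7

7


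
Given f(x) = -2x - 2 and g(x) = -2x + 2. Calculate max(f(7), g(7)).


-12


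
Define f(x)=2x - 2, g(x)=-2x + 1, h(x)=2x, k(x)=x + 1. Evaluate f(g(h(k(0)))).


k(0) = 1
h(1) = 2
g(2) = -3
f(-3) = -8

-8


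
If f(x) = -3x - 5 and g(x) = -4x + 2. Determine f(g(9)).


g(9) = -34
f(-34) = 97

97


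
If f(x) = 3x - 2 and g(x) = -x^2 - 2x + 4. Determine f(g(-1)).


g(-1) = 5
f(5) = 13

13


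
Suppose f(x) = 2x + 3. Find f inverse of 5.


Solve 2x + 3 = 5
x = (5 - 3) / 2 = 1

1


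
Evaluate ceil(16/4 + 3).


16/4 = 4
4 + 3 = 7
ceil(7) = 7

7


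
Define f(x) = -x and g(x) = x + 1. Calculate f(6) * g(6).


f(6) = -6
g(6) = 7
Product = -42

-42


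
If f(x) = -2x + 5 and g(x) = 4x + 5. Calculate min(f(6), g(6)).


f(6) = -7
g(6) = 29
min = -7

-7


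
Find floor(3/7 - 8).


3/7 = 0.4286
0.4286 - 8 = -7.5714
floor(-7.5714) = -8

-8


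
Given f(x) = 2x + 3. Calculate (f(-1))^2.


f(-1) = 1
(1)^2 = 1

1


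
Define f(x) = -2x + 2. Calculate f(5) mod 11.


3


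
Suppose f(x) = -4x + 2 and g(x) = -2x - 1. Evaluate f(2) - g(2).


f(2) = -6
g(2) = -5
Difference = -1

-1


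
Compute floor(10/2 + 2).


7


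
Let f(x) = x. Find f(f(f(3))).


f(3) = 3
f(3) = 3
f(3) = 3

3


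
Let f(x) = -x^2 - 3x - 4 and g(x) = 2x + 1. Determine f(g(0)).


g(0) = 1
f(1) = (-1)*(1)^2 - 3*(1) - 4 = -8

-8


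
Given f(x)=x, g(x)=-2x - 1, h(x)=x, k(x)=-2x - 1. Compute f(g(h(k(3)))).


k(3) = -7
h(-7) = -7
g(-7) = 13
f(13) = 13

13


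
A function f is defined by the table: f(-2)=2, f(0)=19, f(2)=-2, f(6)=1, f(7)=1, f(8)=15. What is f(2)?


Reading from the table at x = 2

-2


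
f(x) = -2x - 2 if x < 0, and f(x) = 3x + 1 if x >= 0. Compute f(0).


0 satisfies x >= 0
f(0) = 1

1


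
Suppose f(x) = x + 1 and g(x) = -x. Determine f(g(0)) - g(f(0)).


f(g(0)) = 1
g(f(0)) = -1
Difference = 2

2


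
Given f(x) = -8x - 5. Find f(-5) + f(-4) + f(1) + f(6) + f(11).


-97


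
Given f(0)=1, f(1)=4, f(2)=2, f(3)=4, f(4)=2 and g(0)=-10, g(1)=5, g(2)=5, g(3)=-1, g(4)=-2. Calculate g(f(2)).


5


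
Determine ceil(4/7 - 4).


4/7 = 0.5714
0.5714 - 4 = -3.4286
ceil(-3.4286) = -3

-3


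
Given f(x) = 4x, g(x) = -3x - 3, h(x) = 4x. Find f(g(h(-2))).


h(-2) = -8
g(-8) = 21
f(21) = 84

84


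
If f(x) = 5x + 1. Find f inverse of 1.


Solve 5x + 1 = 1
x = (1 - 1) / 5 = 0

0


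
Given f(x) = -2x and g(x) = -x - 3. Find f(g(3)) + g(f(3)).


f(g(3)) = 12
g(f(3)) = 3
Sum = 15

15


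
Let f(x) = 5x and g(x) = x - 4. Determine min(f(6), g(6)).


f(6) = 30
g(6) = 2
min = 2

2


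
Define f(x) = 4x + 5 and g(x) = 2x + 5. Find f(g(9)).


g(9) = 23
f(23) = 97

97


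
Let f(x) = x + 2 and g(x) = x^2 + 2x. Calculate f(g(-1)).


g(-1) = -1
f(-1) = 1

1


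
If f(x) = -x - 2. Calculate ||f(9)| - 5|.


6


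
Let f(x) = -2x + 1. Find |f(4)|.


f(4) = -7
|-7| = 7

7


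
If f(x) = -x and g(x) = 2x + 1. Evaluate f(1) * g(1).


f(1) = -1
g(1) = 3
Product = -3

-3


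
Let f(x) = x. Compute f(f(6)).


f(6) = 6
f(6) = 6

6


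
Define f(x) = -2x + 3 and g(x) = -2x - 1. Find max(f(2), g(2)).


-1


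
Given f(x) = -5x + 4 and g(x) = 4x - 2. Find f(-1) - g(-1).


f(-1) = 9
g(-1) = -6
Difference = 15

15


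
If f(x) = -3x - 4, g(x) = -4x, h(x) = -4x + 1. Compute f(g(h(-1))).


h(-1) = 5
g(5) = -20
f(-20) = 56

56


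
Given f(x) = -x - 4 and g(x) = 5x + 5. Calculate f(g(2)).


g(2) = 15
f(15) = -19

-19


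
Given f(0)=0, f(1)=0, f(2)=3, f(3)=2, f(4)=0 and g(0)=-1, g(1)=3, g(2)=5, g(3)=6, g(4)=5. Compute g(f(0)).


f(0) = 0
g(0) = -1

-1


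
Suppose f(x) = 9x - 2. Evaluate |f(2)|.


f(2) = 16
|16| = 16

16


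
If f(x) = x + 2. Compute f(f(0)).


f(0) = 2
f(2) = 4

4


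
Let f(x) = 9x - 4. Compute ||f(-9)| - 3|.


82


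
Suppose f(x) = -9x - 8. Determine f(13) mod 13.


f(13) = -125
-125 mod 13 = 5

5


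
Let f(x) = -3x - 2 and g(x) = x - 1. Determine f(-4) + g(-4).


f(-4) = 10
g(-4) = -5
Sum = 5

5


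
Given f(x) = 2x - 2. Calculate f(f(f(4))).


f(4) = 6
f(6) = 10
f(10) = 18

18


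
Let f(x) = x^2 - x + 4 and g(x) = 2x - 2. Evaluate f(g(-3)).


g(-3) = -8
f(-8) = 1*(-8)^2 - 1*(-8) + 4 = 76

76


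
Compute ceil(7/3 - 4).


7/3 = 2.3333
2.3333 - 4 = -1.6667
ceil(-1.6667) = -1

-1


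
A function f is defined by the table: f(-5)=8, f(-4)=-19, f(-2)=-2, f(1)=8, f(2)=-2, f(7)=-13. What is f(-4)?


-19


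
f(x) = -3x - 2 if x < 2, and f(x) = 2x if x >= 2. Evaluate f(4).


4 satisfies x >= 2
f(4) = 8

8


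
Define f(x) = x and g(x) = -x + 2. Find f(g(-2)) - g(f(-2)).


f(g(-2)) = 4
g(f(-2)) = 4
Difference = 0

0


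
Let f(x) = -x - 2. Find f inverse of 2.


Solve -x - 2 = 2
x = (2 + 2) / (-1) = -4

-4


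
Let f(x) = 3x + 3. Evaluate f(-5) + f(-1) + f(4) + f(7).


f(-5) = -12
f(-1) = 0
f(4) = 15
f(7) = 24
Sum = 27

27


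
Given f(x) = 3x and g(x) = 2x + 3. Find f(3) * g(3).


f(3) = 9
g(3) = 9
Product = 81

81


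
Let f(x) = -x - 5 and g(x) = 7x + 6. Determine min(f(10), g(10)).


f(10) = -15
g(10) = 76
min = -15

-15


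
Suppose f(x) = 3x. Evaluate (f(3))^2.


f(3) = 9
(9)^2 = 81

81


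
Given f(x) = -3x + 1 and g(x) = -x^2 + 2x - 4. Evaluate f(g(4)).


g(4) = -12
f(-12) = 37

37


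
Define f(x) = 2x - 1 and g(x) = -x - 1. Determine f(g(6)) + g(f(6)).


f(g(6)) = -15
g(f(6)) = -12
Sum = -27

-27


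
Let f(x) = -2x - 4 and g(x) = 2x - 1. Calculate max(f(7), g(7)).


f(7) = -18
g(7) = 13
max = 13

13


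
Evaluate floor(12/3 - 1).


12/3 = 4
4 - 1 = 3
floor(3) = 3

3


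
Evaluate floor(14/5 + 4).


6


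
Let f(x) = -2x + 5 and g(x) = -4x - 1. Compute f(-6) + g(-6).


f(-6) = 17
g(-6) = 23
Sum = 40

40


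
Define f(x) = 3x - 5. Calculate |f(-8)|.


f(-8) = -29
|-29| = 29

29


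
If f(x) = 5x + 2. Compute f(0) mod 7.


f(0) = 2
2 mod 7 = 2

2


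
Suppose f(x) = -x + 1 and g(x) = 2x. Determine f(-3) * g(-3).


f(-3) = 4
g(-3) = -6
Product = -24

-24


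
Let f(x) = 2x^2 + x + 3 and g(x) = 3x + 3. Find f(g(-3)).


g(-3) = -6
f(-6) = 2*(-6)^2 + 1*(-6) + 3 = 69

69


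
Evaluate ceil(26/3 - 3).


26/3 = 8.6667
8.6667 - 3 = 5.6667
ceil(5.6667) = 6

6


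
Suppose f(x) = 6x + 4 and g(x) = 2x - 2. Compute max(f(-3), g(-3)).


f(-3) = -14
g(-3) = -8
max = -8

-8


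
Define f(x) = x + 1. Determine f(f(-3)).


f(-3) = -2
f(-2) = -1

-1


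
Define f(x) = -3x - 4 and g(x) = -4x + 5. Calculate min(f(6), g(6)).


f(6) = -22
g(6) = -19
min = -22

-22


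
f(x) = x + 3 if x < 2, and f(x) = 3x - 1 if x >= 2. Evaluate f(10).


10 satisfies x >= 2
f(10) = 29

29


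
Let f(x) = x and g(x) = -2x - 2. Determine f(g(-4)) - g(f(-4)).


f(g(-4)) = 6
g(f(-4)) = 6
Difference = 0

0


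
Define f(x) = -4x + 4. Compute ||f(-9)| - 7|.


f(-9) = 40
|40| = 40
|40 - 7| = 33

33


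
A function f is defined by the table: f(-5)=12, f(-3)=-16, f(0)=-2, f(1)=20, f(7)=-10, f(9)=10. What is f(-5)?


12


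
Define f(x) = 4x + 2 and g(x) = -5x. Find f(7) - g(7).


65


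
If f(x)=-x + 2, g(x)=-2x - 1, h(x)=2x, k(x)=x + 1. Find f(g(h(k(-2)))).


k(-2) = -1
h(-1) = -2
g(-2) = 3
f(3) = -1

-1


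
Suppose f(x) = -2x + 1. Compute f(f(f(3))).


f(3) = -5
f(-5) = 11
f(11) = -21

-21


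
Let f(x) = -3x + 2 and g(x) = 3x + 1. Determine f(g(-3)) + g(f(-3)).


f(g(-3)) = 26
g(f(-3)) = 34
Sum = 60

60


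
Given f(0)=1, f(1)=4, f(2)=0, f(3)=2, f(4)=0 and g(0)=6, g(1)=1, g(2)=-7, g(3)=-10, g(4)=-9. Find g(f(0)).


f(0) = 1
g(1) = 1

1


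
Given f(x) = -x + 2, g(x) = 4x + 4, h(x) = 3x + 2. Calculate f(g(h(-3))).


h(-3) = -7
g(-7) = -24
f(-24) = 26

26


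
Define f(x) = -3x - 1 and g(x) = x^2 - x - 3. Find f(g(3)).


g(3) = 3
f(3) = -10

-10


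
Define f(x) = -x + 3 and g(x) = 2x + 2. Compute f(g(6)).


g(6) = 14
f(14) = -11

-11


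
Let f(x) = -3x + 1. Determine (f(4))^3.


f(4) = -11
(-11)^3 = -1331

-1331


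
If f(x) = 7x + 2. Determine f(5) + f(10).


f(5) = 37
f(10) = 72
Sum = 109

109


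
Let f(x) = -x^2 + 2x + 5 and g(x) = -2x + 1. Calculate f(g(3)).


g(3) = -5
f(-5) = (-1)*(-5)^2 + 2*(-5) + 5 = -30

-30


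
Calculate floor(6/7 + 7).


7


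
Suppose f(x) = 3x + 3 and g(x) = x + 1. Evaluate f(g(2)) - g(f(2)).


f(g(2)) = 12
g(f(2)) = 10
Difference = 2

2


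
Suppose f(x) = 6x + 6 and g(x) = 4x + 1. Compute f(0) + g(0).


7


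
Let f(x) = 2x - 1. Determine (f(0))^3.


-1


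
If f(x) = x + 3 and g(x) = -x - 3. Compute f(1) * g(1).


f(1) = 4
g(1) = -4
Product = -16

-16


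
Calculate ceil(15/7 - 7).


15/7 = 2.1429
2.1429 - 7 = -4.8571
ceil(-4.8571) = -4

-4


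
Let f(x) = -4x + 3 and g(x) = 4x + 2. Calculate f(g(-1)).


g(-1) = -2
f(-2) = 11

11


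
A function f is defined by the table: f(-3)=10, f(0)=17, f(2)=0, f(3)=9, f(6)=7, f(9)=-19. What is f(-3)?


10


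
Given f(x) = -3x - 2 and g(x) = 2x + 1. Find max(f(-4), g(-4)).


f(-4) = 10
g(-4) = -7
max = 10

10


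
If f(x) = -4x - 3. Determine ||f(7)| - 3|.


28


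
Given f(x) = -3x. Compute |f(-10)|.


f(-10) = 30
|30| = 30

30


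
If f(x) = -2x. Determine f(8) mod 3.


f(8) = -16
-16 mod 3 = 2

2


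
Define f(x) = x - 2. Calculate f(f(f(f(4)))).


f(4) = 2
f(2) = 0
f(0) = -2
f(-2) = -4

-4


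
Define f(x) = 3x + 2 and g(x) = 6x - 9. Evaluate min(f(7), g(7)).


f(7) = 23
g(7) = 33
min = 23

23


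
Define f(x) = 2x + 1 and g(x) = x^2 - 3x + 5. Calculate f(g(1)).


g(1) = 3
f(3) = 7

7


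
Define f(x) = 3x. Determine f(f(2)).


f(2) = 6
f(6) = 18

18


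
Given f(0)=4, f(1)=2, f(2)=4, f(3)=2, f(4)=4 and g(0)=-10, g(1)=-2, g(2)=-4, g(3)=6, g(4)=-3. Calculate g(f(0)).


f(0) = 4
g(4) = -3

-3


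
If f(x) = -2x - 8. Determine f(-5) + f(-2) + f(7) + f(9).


f(-5) = 2
f(-2) = -4
f(7) = -22
f(9) = -26
Sum = -50

-50


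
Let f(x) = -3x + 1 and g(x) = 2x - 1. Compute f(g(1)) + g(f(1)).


f(g(1)) = -2
g(f(1)) = -5
Sum = -7

-7


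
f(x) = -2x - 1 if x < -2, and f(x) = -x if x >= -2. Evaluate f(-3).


-3 satisfies x < -2
f(-3) = 5

5


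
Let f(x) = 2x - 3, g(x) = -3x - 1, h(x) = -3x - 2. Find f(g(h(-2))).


-29


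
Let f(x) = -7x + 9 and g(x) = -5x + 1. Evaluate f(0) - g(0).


8


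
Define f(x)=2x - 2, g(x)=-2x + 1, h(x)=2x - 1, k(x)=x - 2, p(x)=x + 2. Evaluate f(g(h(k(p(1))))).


p(1) = 3
k(3) = 1
h(1) = 1
g(1) = -1
f(-1) = -4

-4


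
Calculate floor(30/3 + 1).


30/3 = 10
10 + 1 = 11
floor(11) = 11

11


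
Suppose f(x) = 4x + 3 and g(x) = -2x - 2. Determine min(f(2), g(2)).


f(2) = 11
g(2) = -6
min = -6

-6


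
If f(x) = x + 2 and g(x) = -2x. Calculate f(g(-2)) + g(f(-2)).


6


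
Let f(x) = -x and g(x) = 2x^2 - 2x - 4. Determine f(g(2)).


g(2) = 0
f(0) = 0

0


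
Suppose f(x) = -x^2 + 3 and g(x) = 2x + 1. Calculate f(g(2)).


-22


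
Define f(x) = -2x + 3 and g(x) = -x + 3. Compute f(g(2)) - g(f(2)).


-3


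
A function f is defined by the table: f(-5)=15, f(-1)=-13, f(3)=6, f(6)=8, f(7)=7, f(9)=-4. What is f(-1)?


Reading from the table at x = -1

-13


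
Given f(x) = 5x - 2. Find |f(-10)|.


f(-10) = -52
|-52| = 52

52


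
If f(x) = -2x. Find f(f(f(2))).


f(2) = -4
f(-4) = 8
f(8) = -16

-16


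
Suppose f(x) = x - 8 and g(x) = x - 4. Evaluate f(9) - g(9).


f(9) = 1
g(9) = 5
Difference = -4

-4


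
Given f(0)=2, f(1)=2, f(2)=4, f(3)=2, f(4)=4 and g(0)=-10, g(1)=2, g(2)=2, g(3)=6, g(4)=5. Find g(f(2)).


f(2) = 4
g(4) = 5

5


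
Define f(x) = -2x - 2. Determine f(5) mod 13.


f(5) = -12
-12 mod 13 = 1

1


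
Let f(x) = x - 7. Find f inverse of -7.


Solve x - 7 = -7
x = (-7 + 7) / 1 = 0

0


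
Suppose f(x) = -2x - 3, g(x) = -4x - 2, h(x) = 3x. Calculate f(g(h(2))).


h(2) = 6
g(6) = -26
f(-26) = 49

49


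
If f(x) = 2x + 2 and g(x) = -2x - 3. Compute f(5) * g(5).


f(5) = 12
g(5) = -13
Product = -156

-156


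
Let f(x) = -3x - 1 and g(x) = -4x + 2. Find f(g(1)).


g(1) = -2
f(-2) = 5

5


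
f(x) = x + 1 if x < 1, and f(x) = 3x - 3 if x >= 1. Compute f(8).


8 satisfies x >= 1
f(8) = 21

21


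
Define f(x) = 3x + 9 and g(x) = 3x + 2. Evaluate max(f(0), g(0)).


f(0) = 9
g(0) = 2
max = 9

9


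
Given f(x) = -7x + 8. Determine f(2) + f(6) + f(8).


f(2) = -6
f(6) = -34
f(8) = -48
Sum = -88

-88


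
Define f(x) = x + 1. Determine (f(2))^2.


9


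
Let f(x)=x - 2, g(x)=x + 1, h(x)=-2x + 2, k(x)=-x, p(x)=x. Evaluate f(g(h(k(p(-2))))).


p(-2) = -2
k(-2) = 2
h(2) = -2
g(-2) = -1
f(-1) = -3

-3


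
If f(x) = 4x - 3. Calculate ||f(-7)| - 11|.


20


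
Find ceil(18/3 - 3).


18/3 = 6
6 - 3 = 3
ceil(3) = 3

3


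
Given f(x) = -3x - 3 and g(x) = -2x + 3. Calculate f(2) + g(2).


f(2) = -9
g(2) = -1
Sum = -10

-10


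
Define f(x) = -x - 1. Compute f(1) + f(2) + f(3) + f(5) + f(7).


-23


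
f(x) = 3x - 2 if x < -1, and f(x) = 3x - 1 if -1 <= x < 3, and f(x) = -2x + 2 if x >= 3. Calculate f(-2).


-2 satisfies x < -1
f(-2) = -8

-8


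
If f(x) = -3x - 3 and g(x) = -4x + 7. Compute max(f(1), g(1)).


f(1) = -6
g(1) = 3
max = 3

3


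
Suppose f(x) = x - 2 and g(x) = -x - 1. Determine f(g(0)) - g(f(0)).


f(g(0)) = -3
g(f(0)) = 1
Difference = -4

-4


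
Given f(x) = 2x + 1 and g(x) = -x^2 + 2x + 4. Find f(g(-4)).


g(-4) = -20
f(-20) = -39

-39


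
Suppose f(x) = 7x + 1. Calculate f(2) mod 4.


f(2) = 15
15 mod 4 = 3

3


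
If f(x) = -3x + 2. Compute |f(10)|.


f(10) = -28
|-28| = 28

28


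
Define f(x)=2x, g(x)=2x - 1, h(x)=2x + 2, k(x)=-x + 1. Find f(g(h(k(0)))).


k(0) = 1
h(1) = 4
g(4) = 7
f(7) = 14

14


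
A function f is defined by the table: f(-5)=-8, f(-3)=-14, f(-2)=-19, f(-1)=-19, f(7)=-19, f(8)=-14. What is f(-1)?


-19


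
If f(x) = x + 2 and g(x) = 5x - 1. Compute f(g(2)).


g(2) = 9
f(9) = 11

11


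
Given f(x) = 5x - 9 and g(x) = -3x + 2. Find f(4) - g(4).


f(4) = 11
g(4) = -10
Difference = 21

21


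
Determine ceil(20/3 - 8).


-1


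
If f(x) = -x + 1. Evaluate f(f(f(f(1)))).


f(1) = 0
f(0) = 1
f(1) = 0
f(0) = 1

1


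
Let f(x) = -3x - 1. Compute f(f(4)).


f(4) = -13
f(-13) = 38

38


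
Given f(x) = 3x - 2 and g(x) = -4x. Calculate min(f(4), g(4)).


f(4) = 10
g(4) = -16
min = -16

-16


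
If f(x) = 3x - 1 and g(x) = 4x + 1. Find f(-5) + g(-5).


f(-5) = -16
g(-5) = -19
Sum = -35

-35


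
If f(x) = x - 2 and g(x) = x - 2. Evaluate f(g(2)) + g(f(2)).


f(g(2)) = -2
g(f(2)) = -2
Sum = -4

-4


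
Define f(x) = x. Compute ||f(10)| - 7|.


3


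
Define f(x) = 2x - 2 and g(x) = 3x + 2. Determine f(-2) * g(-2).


24


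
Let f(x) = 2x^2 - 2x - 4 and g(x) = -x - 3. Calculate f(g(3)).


g(3) = -6
f(-6) = 2*(-6)^2 - 2*(-6) - 4 = 80

80


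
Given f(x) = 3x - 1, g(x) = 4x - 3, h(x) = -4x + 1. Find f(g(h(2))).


-94


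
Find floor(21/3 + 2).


21/3 = 7
7 + 2 = 9
floor(9) = 9

9


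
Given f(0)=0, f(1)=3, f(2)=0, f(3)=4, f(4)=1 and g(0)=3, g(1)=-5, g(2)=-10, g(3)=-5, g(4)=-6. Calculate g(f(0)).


f(0) = 0
g(0) = 3

3


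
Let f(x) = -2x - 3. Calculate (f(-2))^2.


f(-2) = 1
(1)^2 = 1

1


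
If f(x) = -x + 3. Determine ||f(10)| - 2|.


f(10) = -7
|-7| = 7
|7 - 2| = 5

5


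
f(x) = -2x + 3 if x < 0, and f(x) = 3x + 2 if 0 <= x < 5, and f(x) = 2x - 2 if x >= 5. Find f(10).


18


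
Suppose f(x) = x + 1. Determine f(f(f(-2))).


f(-2) = -1
f(-1) = 0
f(0) = 1

1


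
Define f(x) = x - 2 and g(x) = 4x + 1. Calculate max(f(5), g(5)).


f(5) = 3
g(5) = 21
max = 21

21


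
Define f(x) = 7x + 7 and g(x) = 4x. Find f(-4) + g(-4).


f(-4) = -21
g(-4) = -16
Sum = -37

-37


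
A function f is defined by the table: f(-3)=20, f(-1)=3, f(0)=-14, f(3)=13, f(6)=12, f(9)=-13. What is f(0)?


-14


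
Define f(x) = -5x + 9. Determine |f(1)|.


f(1) = 4
|4| = 4

4


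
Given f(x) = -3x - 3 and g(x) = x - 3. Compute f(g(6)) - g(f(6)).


f(g(6)) = -12
g(f(6)) = -24
Difference = 12

12


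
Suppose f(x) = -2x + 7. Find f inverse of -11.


Solve -2x + 7 = -11
x = (-11 - 7) / (-2) = 9

9


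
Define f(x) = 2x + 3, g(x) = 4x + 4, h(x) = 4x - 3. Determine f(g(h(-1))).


h(-1) = -7
g(-7) = -24
f(-24) = -45

-45


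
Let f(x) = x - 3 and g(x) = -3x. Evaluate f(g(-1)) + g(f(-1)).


f(g(-1)) = 0
g(f(-1)) = 12
Sum = 12

12


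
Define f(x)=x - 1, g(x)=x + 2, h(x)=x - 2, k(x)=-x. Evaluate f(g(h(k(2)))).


-3


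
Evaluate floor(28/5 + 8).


28/5 = 5.6
5.6 + 8 = 13.6
floor(13.6) = 13

13


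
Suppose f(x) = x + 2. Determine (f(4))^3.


216


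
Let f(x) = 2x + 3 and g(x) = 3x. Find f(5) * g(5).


f(5) = 13
g(5) = 15
Product = 195

195


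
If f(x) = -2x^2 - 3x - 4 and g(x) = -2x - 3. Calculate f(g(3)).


g(3) = -9
f(-9) = (-2)*(-9)^2 - 3*(-9) - 4 = -139

-139


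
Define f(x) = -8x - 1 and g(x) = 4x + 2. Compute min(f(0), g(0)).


f(0) = -1
g(0) = 2
min = -1

-1


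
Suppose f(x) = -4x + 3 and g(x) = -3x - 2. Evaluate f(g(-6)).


-61


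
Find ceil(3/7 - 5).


3/7 = 0.4286
0.4286 - 5 = -4.5714
ceil(-4.5714) = -4

-4


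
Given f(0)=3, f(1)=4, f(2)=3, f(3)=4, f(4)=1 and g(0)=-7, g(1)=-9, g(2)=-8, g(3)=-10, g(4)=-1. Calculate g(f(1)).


f(1) = 4
g(4) = -1

-1


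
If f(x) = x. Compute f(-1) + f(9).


f(-1) = -1
f(9) = 9
Sum = 8

8


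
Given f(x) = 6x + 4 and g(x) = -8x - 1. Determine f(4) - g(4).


f(4) = 28
g(4) = -33
Difference = 61

61


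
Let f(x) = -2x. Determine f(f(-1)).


f(-1) = 2
f(2) = -4

-4


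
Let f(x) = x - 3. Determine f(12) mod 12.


f(12) = 9
9 mod 12 = 9

9


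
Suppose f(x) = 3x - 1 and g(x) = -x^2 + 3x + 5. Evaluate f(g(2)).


g(2) = 7
f(7) = 20

20


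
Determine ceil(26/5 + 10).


26/5 = 5.2
5.2 + 10 = 15.2
ceil(15.2) = 16

16


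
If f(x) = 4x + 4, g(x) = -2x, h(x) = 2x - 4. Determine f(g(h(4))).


h(4) = 4
g(4) = -8
f(-8) = -28

-28


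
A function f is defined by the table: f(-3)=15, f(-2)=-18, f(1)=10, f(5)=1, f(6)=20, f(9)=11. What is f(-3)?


Reading from the table at x = -3

15


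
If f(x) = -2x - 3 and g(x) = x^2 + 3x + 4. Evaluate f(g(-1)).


g(-1) = 2
f(2) = -7

-7


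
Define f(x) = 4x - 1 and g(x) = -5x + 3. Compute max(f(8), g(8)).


f(8) = 31
g(8) = -37
max = 31

31


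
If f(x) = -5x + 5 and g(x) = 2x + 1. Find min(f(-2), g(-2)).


f(-2) = 15
g(-2) = -3
min = -3

-3


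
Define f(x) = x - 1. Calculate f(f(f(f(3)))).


f(3) = 2
f(2) = 1
f(1) = 0
f(0) = -1

-1


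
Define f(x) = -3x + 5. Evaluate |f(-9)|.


f(-9) = 32
|32| = 32

32


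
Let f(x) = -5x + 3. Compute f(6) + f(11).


-79


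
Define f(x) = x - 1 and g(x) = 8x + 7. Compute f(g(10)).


g(10) = 87
f(87) = 86

86


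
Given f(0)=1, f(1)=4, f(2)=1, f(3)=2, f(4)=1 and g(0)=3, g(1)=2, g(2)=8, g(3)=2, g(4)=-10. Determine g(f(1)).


f(1) = 4
g(4) = -10

-10


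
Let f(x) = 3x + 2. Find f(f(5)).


f(5) = 17
f(17) = 53

53


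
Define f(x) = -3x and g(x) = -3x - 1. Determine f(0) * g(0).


f(0) = 0
g(0) = -1
Product = 0

0


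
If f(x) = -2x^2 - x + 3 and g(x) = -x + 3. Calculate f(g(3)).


g(3) = 0
f(0) = (-2)*(0)^2 - 1*(0) + 3 = 3

3


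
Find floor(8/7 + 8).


8/7 = 1.1429
1.1429 + 8 = 9.1429
floor(9.1429) = 9

9


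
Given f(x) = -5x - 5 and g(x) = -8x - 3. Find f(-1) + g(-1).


5


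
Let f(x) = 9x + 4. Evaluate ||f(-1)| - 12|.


7


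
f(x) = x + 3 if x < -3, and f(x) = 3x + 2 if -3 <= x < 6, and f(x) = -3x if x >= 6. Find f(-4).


-4 satisfies x < -3
f(-4) = -1

-1


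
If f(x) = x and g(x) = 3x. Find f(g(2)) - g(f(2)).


f(g(2)) = 6
g(f(2)) = 6
Difference = 0

0


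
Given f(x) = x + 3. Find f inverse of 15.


Solve x + 3 = 15
x = (15 - 3) / 1 = 12

12


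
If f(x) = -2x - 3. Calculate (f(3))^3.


f(3) = -9
(-9)^3 = -729

-729


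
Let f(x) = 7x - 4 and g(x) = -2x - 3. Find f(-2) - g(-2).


f(-2) = -18
g(-2) = 1
Difference = -19

-19


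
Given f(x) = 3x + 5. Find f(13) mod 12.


8


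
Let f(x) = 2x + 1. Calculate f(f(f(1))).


f(1) = 3
f(3) = 7
f(7) = 15

15


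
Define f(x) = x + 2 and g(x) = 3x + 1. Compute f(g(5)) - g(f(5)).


-4


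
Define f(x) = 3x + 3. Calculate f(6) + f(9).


f(6) = 21
f(9) = 30
Sum = 51

51


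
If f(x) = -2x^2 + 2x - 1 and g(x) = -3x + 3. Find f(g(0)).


g(0) = 3
f(3) = (-2)*(3)^2 + 2*(3) - 1 = -13

-13


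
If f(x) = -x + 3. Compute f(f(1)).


1


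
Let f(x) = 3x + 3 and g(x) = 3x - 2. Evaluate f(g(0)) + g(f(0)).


f(g(0)) = -3
g(f(0)) = 7
Sum = 4

4


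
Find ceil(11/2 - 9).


-3


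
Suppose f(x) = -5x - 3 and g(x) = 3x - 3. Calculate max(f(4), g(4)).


f(4) = -23
g(4) = 9
max = 9

9


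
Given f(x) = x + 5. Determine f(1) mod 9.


f(1) = 6
6 mod 9 = 6

6


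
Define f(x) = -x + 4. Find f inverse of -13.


Solve -x + 4 = -13
x = (-13 - 4) / (-1) = 17

17


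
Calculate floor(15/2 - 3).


15/2 = 7.5
7.5 - 3 = 4.5
floor(4.5) = 4

4


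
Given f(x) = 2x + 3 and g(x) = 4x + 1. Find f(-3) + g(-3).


-14


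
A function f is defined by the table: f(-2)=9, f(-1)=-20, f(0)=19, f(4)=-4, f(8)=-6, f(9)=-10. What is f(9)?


Reading from the table at x = 9

-10


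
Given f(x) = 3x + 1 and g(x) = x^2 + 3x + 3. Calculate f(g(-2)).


g(-2) = 1
f(1) = 4

4


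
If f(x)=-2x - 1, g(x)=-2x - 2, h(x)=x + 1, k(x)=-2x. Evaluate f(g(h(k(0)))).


k(0) = 0
h(0) = 1
g(1) = -4
f(-4) = 7

7


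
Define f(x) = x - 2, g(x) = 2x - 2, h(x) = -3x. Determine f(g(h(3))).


h(3) = -9
g(-9) = -20
f(-20) = -22

-22


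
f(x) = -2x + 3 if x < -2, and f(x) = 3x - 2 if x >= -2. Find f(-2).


-2 satisfies x >= -2
f(-2) = -8

-8


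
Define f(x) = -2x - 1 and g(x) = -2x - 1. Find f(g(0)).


g(0) = -1
f(-1) = 1

1


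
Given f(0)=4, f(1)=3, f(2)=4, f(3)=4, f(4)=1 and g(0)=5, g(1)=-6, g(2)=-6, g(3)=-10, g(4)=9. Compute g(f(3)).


f(3) = 4
g(4) = 9

9


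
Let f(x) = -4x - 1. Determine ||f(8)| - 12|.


f(8) = -33
|-33| = 33
|33 - 12| = 21

21


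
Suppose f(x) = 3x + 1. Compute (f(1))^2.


f(1) = 4
(4)^2 = 16

16


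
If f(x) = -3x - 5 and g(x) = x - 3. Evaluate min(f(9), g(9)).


f(9) = -32
g(9) = 6
min = -32

-32


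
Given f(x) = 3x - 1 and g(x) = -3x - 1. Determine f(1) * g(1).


f(1) = 2
g(1) = -4
Product = -8

-8


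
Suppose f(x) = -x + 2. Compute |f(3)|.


f(3) = -1
|-1| = 1

1


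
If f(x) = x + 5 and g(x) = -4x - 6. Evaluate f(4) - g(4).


f(4) = 9
g(4) = -22
Difference = 31

31


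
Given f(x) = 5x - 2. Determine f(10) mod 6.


0


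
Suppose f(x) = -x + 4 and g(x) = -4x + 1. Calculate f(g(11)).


g(11) = -43
f(-43) = 47

47


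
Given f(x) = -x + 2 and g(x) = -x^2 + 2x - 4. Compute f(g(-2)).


g(-2) = -12
f(-12) = 14

14


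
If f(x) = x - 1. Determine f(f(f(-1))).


-4


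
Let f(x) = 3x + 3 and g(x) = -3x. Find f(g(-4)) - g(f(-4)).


12


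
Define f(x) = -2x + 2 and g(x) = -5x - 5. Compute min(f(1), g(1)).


f(1) = 0
g(1) = -10
min = -10

-10


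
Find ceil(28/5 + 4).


28/5 = 5.6
5.6 + 4 = 9.6
ceil(9.6) = 10

10


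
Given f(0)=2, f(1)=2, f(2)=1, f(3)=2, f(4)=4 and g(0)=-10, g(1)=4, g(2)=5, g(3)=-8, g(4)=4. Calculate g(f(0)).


f(0) = 2
g(2) = 5

5


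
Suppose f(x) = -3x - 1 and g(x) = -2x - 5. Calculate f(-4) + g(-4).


f(-4) = 11
g(-4) = 3
Sum = 14

14


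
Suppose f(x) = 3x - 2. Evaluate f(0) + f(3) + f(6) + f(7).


f(0) = -2
f(3) = 7
f(6) = 16
f(7) = 19
Sum = 40

40


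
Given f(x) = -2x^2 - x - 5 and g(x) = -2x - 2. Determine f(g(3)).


g(3) = -8
f(-8) = (-2)*(-8)^2 - 1*(-8) - 5 = -125

-125


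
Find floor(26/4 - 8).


26/4 = 6.5
6.5 - 8 = -1.5
floor(-1.5) = -2

-2


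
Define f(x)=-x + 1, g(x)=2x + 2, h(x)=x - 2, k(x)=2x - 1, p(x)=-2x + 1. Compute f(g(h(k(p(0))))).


p(0) = 1
k(1) = 1
h(1) = -1
g(-1) = 0
f(0) = 1

1


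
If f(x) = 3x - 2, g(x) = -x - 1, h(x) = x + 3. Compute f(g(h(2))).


h(2) = 5
g(5) = -6
f(-6) = -20

-20


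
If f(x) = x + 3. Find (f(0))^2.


f(0) = 3
(3)^2 = 9

9


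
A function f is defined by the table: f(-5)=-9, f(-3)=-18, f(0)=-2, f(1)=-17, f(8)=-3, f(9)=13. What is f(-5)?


Reading from the table at x = -5

-9


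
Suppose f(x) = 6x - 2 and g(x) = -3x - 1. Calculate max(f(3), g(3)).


16


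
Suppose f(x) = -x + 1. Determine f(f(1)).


f(1) = 0
f(0) = 1

1


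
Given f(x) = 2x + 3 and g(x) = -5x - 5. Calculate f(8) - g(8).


f(8) = 19
g(8) = -45
Difference = 64

64


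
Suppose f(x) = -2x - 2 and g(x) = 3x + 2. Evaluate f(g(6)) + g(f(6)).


-82


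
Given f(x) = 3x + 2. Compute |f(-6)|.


16


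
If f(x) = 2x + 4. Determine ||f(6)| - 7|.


f(6) = 16
|16| = 16
|16 - 7| = 9

9


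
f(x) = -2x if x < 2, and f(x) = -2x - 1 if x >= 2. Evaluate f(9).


9 satisfies x >= 2
f(9) = -19

-19


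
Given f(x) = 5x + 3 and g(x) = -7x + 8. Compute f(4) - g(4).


43


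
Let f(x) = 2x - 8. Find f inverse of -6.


Solve 2x - 8 = -6
x = (-6 + 8) / 2 = 1

1


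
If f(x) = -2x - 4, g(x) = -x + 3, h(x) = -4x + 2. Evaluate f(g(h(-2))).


h(-2) = 10
g(10) = -7
f(-7) = 10

10


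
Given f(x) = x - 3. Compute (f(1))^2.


f(1) = -2
(-2)^2 = 4

4


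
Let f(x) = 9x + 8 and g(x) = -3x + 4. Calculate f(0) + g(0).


f(0) = 8
g(0) = 4
Sum = 12

12


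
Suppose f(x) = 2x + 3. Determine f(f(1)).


f(1) = 5
f(5) = 13

13
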